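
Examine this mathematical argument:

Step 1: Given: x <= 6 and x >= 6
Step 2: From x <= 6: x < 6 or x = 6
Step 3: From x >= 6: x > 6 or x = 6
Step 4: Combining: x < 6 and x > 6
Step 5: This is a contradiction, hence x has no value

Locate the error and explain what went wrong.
Step 4: Combining: x < 6 and x > 6

Step 4 incorrectly combines the conditions. From x <= 6 and x >= 6, the intersection is x = 6. The error treats the 'or' cases as 'and' requirements. The correct conclusion is that x = 6 is the unique solution, not that no solution exists.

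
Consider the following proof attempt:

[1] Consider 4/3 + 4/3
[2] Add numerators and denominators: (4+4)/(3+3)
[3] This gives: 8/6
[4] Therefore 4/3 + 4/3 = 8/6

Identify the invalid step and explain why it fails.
Step 2: Add numerators and denominators: (4+4)/(3+3)

Step 2 incorrectly adds fractions by separately adding numerators and denominators. This is wrong. The correct method requires a common denominator: 4/3 + 4/3 = (4×3 + 4×3)/(3×3) = 24/9 = 8/3. The method used gives 8/6, which is different.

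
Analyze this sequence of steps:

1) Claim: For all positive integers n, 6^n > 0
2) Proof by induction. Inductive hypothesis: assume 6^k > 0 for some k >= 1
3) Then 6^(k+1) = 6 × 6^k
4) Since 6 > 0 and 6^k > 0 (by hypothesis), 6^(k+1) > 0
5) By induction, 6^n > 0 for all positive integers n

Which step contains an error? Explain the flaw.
Step 5: By induction, 6^n > 0 for all positive integers n

Step 5 concludes the proof by induction, but no base case was ever established. A valid induction proof requires: (1) a base case proving 6^1 > 0, and (2) an inductive step showing IF 6^k > 0 THEN 6^(k+1) > 0. Steps 2-4 correctly establish the inductive step, but without the base case the conclusion in step 5 does not follow.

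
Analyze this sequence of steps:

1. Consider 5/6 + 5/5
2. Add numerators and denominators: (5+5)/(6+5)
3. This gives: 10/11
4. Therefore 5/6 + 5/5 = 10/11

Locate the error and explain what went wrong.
Step 2: Add numerators and denominators: (5+5)/(6+5)

Step 2 incorrectly adds fractions by separately adding numerators and denominators. This is wrong. The correct method requires a common denominator: 5/6 + 5/5 = (5×5 + 5×6)/(6×5) = 55/30 = 11/6. The method used gives 10/11, which is different.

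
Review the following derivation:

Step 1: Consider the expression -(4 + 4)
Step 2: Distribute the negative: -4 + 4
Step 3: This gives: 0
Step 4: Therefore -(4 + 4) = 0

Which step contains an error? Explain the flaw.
Step 2: Distribute the negative: -4 + 4

Step 2 incorrectly distributes the negative sign. The correct distribution is -(4 + 4) = -4 - 4 = -8. The negative must be applied to both terms, not just the first. The error treats -(4 + 4) as -4 + 4, which equals 0 instead of -8.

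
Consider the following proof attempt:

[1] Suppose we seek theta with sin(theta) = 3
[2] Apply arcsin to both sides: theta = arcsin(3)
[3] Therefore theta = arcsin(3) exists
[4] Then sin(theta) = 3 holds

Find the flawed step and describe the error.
Step 2: Apply arcsin to both sides: theta = arcsin(3)

Step 2 applies arcsin to 3. However, arcsin(x) is only defined for x in [-1, 1] because sin(theta) can only produce values in that range. Since |3| > 1, arcsin(3) is undefined. There is no angle whose sine equals 3.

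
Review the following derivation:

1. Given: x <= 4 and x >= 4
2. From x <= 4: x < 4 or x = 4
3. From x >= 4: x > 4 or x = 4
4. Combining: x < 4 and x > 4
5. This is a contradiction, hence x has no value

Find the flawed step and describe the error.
Step 4: Combining: x < 4 and x > 4

Step 4 incorrectly combines the conditions. From x <= 4 and x >= 4, the intersection is x = 4. The error treats the 'or' cases as 'and' requirements. The correct conclusion is that x = 4 is the unique solution, not that no solution exists.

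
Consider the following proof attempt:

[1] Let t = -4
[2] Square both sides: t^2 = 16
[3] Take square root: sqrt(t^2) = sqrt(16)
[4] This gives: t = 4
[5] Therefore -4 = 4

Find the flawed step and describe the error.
Step 4: This gives: t = 4

Step 4 incorrectly states that sqrt(t^2) = t. The correct identity is sqrt(t^2) = |t|. Since t = -4 < 0, we have sqrt(t^2) = |-4| = 4, not t = -4.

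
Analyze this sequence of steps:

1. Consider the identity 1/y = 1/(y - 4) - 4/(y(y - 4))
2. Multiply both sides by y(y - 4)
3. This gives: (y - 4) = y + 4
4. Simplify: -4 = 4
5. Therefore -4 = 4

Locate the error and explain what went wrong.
Step 3: This gives: (y - 4) = y + 4

Step 3 makes a sign error when clearing denominators. Multiplying -4/(y(y - 4)) by y(y - 4) gives -4, not +4. The correct result is (y - 4) = y - 4, which is trivially true, not (y - 4) = y + 4. (Step 1 is a valid identity: 1/(y - 4) - 4/(y(y - 4)) = (y - 4)/(y(y - 4)) = 1/y.)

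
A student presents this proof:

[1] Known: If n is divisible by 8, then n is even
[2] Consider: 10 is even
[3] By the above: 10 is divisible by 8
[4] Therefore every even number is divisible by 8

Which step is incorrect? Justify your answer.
Step 3: By the above: 10 is divisible by 8

Step 3 commits the fallacy of affirming the consequent. The known fact 'divisible by 8 → even' does NOT imply 'even → divisible by 8'. That would be the converse, which is false. For example, 10 is even but 10 ÷ 8 = 1.25, which is not an integer.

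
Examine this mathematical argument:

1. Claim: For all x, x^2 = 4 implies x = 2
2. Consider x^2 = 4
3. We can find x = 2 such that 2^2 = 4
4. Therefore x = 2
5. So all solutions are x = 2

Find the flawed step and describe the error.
Step 4: Therefore x = 2

Step 4 incorrectly concludes that x = 2 is the only solution. The proof shows that x = 2 is A solution (existence), but does not show it is the ONLY solution (uniqueness). In fact, x = -2 is also a solution since (-2)^2 = 4. Finding one solution doesn't prove there are no others.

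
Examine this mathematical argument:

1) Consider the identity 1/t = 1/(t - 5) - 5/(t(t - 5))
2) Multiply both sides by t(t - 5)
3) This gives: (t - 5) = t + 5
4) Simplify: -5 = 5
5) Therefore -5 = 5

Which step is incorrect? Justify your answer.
Step 3: This gives: (t - 5) = t + 5

Step 3 makes a sign error when clearing denominators. Multiplying -5/(t(t - 5)) by t(t - 5) gives -5, not +5. The correct result is (t - 5) = t - 5, which is trivially true, not (t - 5) = t + 5. (Step 1 is a valid identity: 1/(t - 5) - 5/(t(t - 5)) = (t - 5)/(t(t - 5)) = 1/t.)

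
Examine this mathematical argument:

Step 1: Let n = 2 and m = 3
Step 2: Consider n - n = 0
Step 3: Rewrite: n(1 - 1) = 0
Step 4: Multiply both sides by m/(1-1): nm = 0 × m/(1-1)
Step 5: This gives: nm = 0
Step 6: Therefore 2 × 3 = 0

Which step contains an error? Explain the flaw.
Step 4: Multiply both sides by m/(1-1): nm = 0 × m/(1-1)

Step 4 multiplies both sides by m/(1-1). However, 1-1 = 0, so this is multiplication by m/0, which is undefined. We cannot multiply by an undefined expression.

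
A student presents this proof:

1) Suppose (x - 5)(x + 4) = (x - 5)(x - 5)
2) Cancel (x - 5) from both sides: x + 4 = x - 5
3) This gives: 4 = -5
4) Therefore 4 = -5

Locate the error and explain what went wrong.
Step 2: Cancel (x - 5) from both sides: x + 4 = x - 5

Step 2 cancels (x - 5) from both sides. This is only valid if (x - 5) ≠ 0, i.e., x ≠ 5. When x = 5, both sides equal zero regardless of the other factors. The correct approach requires considering x = 5 as a separate case.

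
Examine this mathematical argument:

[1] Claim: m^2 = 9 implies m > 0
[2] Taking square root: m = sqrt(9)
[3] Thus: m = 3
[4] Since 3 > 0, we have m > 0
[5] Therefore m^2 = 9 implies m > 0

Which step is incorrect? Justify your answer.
Step 2: Taking square root: m = sqrt(9)

Step 2 takes the square root and assumes the positive root only. The equation m^2 = 9 actually has two solutions: m = 3 and m = -3. The proof silently assumes m > 0 without justification, then uses this assumption to conclude m > 0, which is circular. The counterexample m = -3 shows the claim is false.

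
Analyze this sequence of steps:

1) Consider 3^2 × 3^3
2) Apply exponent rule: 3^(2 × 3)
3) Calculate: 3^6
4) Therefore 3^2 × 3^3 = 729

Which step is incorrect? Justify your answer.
Step 2: Apply exponent rule: 3^(2 × 3)

Step 2 incorrectly states that a^b × a^c = a^(b×c). The correct rule is a^b × a^c = a^(b+c). The actual value is 3^2 × 3^3 = 3^5 = 243, not 3^6 = 729.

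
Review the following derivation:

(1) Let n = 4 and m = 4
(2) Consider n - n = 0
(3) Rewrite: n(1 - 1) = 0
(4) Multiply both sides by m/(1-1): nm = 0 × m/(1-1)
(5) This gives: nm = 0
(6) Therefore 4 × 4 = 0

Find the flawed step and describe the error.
Step 4: Multiply both sides by m/(1-1): nm = 0 × m/(1-1)

Step 4 multiplies both sides by m/(1-1). However, 1-1 = 0, so this is multiplication by m/0, which is undefined. We cannot multiply by an undefined expression.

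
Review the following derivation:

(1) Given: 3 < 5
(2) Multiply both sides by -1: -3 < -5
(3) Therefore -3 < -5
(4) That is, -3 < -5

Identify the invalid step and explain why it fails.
Step 2: Multiply both sides by -1: -3 < -5

Step 2 multiplies both sides by -1 but fails to reverse the inequality sign. When multiplying (or dividing) an inequality by a negative number, the direction must be reversed. Since 3 < 5, we should get -3 > -5, i.e., -3 > -5.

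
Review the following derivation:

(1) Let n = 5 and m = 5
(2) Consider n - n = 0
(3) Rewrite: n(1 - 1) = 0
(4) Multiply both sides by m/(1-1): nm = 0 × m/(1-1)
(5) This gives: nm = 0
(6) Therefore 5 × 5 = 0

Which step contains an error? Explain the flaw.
Step 4: Multiply both sides by m/(1-1): nm = 0 × m/(1-1)

Step 4 multiplies both sides by m/(1-1). However, 1-1 = 0, so this is multiplication by m/0, which is undefined. We cannot multiply by an undefined expression.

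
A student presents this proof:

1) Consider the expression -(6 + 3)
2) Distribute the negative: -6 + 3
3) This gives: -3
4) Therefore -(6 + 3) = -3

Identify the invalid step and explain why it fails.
Step 2: Distribute the negative: -6 + 3

Step 2 incorrectly distributes the negative sign. The correct distribution is -(6 + 3) = -6 - 3 = -9. The negative must be applied to both terms, not just the first. The error treats -(6 + 3) as -6 + 3, which equals -3 instead of -9.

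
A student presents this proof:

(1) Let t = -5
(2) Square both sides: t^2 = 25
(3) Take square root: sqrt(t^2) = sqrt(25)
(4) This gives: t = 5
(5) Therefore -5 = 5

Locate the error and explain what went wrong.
Step 4: This gives: t = 5

Step 4 incorrectly states that sqrt(t^2) = t. The correct identity is sqrt(t^2) = |t|. Since t = -5 < 0, we have sqrt(t^2) = |-5| = 5, not t = -5.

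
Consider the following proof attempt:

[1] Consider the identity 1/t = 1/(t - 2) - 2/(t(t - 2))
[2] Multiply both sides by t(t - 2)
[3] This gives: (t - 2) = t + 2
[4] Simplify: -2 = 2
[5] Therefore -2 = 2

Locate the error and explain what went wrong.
Step 3: This gives: (t - 2) = t + 2

Step 3 makes a sign error when clearing denominators. Multiplying -2/(t(t - 2)) by t(t - 2) gives -2, not +2. The correct result is (t - 2) = t - 2, which is trivially true, not (t - 2) = t + 2. (Step 1 is a valid identity: 1/(t - 2) - 2/(t(t - 2)) = (t - 2)/(t(t - 2)) = 1/t.)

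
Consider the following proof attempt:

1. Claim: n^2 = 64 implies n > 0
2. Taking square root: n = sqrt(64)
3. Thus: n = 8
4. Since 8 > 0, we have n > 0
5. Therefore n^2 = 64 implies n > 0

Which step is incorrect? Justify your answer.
Step 2: Taking square root: n = sqrt(64)

Step 2 takes the square root and assumes the positive root only. The equation n^2 = 64 actually has two solutions: n = 8 and n = -8. The proof silently assumes n > 0 without justification, then uses this assumption to conclude n > 0, which is circular. The counterexample n = -8 shows the claim is false.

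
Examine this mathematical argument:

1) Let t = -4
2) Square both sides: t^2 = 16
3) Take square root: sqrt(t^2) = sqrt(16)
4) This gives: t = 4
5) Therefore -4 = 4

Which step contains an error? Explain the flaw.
Step 4: This gives: t = 4

Step 4 incorrectly states that sqrt(t^2) = t. The correct identity is sqrt(t^2) = |t|. Since t = -4 < 0, we have sqrt(t^2) = |-4| = 4, not t = -4.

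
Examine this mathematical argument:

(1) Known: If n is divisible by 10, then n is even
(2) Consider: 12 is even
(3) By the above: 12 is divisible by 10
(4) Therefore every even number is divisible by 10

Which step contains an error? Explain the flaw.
Step 3: By the above: 12 is divisible by 10

Step 3 commits the fallacy of affirming the consequent. The known fact 'divisible by 10 → even' does NOT imply 'even → divisible by 10'. That would be the converse, which is false. For example, 12 is even but 12 ÷ 10 = 1.20, which is not an integer.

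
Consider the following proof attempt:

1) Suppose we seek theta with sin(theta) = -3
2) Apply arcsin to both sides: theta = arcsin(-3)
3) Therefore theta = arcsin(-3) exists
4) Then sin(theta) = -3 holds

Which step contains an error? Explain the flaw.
Step 2: Apply arcsin to both sides: theta = arcsin(-3)

Step 2 applies arcsin to -3. However, arcsin(x) is only defined for x in [-1, 1] because sin(theta) can only produce values in that range. Since |-3| > 1, arcsin(-3) is undefined. There is no angle whose sine equals -3.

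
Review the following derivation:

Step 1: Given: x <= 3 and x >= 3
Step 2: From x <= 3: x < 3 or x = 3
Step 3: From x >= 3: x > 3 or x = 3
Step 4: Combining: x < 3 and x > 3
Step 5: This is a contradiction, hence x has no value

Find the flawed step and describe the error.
Step 4: Combining: x < 3 and x > 3

Step 4 incorrectly combines the conditions. From x <= 3 and x >= 3, the intersection is x = 3. The error treats the 'or' cases as 'and' requirements. The correct conclusion is that x = 3 is the unique solution, not that no solution exists.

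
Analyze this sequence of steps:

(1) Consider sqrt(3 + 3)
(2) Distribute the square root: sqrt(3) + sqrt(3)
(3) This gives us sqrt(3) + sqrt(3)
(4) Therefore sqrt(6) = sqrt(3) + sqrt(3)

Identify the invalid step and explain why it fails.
Step 2: Distribute the square root: sqrt(3) + sqrt(3)

Step 2 incorrectly 'distributes' the square root over addition. The square root function does not distribute: sqrt(a + b) ≠ sqrt(a) + sqrt(b). In fact, sqrt(3 + 3) = sqrt(6) ≈ 2.4495, while sqrt(3) + sqrt(3) ≈ 3.4641.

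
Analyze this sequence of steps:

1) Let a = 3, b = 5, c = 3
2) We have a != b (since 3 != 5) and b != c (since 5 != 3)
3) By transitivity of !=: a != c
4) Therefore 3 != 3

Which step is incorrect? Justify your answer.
Step 3: By transitivity of !=: a != c

Step 3 incorrectly applies transitivity to the '!=' relation. Transitivity states: if a R b and b R c, then a R c. However, '!=' is not transitive. Counterexample: 3 != 5 and 5 != 3, but 3 = 3 (both equal 3). Transitivity holds for relations like <, <=, =, but not for !=.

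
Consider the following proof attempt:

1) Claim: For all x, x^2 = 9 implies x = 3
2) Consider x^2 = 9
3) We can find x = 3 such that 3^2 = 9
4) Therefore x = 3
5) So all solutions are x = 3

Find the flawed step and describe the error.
Step 4: Therefore x = 3

Step 4 incorrectly concludes that x = 3 is the only solution. The proof shows that x = 3 is A solution (existence), but does not show it is the ONLY solution (uniqueness). In fact, x = -3 is also a solution since (-3)^2 = 9. Finding one solution doesn't prove there are no others.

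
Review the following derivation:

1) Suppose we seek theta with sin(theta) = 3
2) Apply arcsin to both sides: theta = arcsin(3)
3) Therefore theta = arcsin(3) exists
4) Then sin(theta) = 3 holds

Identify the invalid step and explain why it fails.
Step 2: Apply arcsin to both sides: theta = arcsin(3)

Step 2 applies arcsin to 3. However, arcsin(x) is only defined for x in [-1, 1] because sin(theta) can only produce values in that range. Since |3| > 1, arcsin(3) is undefined. There is no angle whose sine equals 3.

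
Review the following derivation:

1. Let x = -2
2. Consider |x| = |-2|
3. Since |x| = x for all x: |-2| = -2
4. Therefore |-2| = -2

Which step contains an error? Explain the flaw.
Step 3: Since |x| = x for all x: |-2| = -2

Step 3 incorrectly states that |x| = x for all x. The correct definition is |x| = x when x >= 0, and |x| = -x when x < 0. Since -2 < 0, we have |-2| = -(-2) = 2, not -2.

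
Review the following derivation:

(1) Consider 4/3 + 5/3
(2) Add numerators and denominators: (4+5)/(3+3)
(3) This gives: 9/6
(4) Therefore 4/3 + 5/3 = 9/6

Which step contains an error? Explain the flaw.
Step 2: Add numerators and denominators: (4+5)/(3+3)

Step 2 incorrectly adds fractions by separately adding numerators and denominators. This is wrong. The correct method requires a common denominator: 4/3 + 5/3 = (4×3 + 5×3)/(3×3) = 27/9 = 3. The method used gives 9/6, which is different.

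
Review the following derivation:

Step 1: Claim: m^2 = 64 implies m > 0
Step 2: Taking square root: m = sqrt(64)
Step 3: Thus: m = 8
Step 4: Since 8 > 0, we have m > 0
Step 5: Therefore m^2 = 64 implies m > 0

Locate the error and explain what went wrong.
Step 2: Taking square root: m = sqrt(64)

Step 2 takes the square root and assumes the positive root only. The equation m^2 = 64 actually has two solutions: m = 8 and m = -8. The proof silently assumes m > 0 without justification, then uses this assumption to conclude m > 0, which is circular. The counterexample m = -8 shows the claim is false.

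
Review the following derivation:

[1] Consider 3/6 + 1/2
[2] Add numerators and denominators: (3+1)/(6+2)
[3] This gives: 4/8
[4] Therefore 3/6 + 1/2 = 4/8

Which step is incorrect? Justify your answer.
Step 2: Add numerators and denominators: (3+1)/(6+2)

Step 2 incorrectly adds fractions by separately adding numerators and denominators. This is wrong. The correct method requires a common denominator: 3/6 + 1/2 = (3×2 + 1×6)/(6×2) = 12/12 = 1. The method used gives 4/8, which is different.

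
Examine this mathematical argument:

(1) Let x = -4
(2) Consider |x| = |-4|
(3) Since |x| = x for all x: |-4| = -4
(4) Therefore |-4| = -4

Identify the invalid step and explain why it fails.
Step 3: Since |x| = x for all x: |-4| = -4

Step 3 incorrectly states that |x| = x for all x. The correct definition is |x| = x when x >= 0, and |x| = -x when x < 0. Since -4 < 0, we have |-4| = -(-4) = 4, not -4.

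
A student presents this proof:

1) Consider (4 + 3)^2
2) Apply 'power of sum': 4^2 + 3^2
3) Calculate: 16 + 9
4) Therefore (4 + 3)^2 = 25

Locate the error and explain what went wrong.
Step 2: Apply 'power of sum': 4^2 + 3^2

Step 2 incorrectly applies a non-existent rule '(a+b)^n = a^n + b^n'. This is false in general. The correct expansion uses the binomial theorem. The actual value is (4 + 3)^2 = 7^2 = 49, not 25.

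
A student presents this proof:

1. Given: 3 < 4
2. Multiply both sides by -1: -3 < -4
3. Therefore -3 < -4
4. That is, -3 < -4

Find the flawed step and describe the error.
Step 2: Multiply both sides by -1: -3 < -4

Step 2 multiplies both sides by -1 but fails to reverse the inequality sign. When multiplying (or dividing) an inequality by a negative number, the direction must be reversed. Since 3 < 4, we should get -3 > -4, i.e., -3 > -4.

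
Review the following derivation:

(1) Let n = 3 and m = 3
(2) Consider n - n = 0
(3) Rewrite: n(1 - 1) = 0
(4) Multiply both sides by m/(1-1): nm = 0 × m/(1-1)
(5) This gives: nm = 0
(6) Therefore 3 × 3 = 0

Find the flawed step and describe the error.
Step 4: Multiply both sides by m/(1-1): nm = 0 × m/(1-1)

Step 4 multiplies both sides by m/(1-1). However, 1-1 = 0, so this is multiplication by m/0, which is undefined. We cannot multiply by an undefined expression.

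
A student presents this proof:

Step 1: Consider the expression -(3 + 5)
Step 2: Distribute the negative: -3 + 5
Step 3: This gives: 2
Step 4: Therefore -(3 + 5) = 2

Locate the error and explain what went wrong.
Step 2: Distribute the negative: -3 + 5

Step 2 incorrectly distributes the negative sign. The correct distribution is -(3 + 5) = -3 - 5 = -8. The negative must be applied to both terms, not just the first. The error treats -(3 + 5) as -3 + 5, which equals 2 instead of -8.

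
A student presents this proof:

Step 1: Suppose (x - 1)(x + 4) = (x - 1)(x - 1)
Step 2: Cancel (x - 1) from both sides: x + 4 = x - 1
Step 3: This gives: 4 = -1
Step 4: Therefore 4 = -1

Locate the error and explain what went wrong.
Step 2: Cancel (x - 1) from both sides: x + 4 = x - 1

Step 2 cancels (x - 1) from both sides. This is only valid if (x - 1) ≠ 0, i.e., x ≠ 1. When x = 1, both sides equal zero regardless of the other factors. The correct approach requires considering x = 1 as a separate case.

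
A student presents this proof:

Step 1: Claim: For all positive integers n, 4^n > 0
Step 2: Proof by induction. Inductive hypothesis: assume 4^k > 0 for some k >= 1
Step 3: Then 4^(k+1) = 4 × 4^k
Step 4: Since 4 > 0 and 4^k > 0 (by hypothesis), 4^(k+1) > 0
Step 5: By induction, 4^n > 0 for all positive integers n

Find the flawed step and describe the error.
Step 5: By induction, 4^n > 0 for all positive integers n

Step 5 concludes the proof by induction, but no base case was ever established. A valid induction proof requires: (1) a base case proving 4^1 > 0, and (2) an inductive step showing IF 4^k > 0 THEN 4^(k+1) > 0. Steps 2-4 correctly establish the inductive step, but without the base case the conclusion in step 5 does not follow.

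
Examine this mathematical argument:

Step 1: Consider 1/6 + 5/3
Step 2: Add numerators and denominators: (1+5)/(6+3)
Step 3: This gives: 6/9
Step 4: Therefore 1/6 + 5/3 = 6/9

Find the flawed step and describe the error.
Step 2: Add numerators and denominators: (1+5)/(6+3)

Step 2 incorrectly adds fractions by separately adding numerators and denominators. This is wrong. The correct method requires a common denominator: 1/6 + 5/3 = (1×3 + 5×6)/(6×3) = 33/18 = 11/6. The method used gives 6/9, which is different.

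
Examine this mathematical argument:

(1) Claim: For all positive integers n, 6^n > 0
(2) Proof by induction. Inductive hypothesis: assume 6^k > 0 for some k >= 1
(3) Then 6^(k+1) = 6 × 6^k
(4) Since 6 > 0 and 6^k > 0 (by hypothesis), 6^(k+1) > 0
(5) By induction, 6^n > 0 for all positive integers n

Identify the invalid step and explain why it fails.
Step 5: By induction, 6^n > 0 for all positive integers n

Step 5 concludes the proof by induction, but no base case was ever established. A valid induction proof requires: (1) a base case proving 6^1 > 0, and (2) an inductive step showing IF 6^k > 0 THEN 6^(k+1) > 0. Steps 2-4 correctly establish the inductive step, but without the base case the conclusion in step 5 does not follow.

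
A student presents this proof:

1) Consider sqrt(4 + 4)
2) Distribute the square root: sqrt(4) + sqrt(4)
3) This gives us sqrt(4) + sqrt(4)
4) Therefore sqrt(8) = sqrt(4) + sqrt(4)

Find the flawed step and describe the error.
Step 2: Distribute the square root: sqrt(4) + sqrt(4)

Step 2 incorrectly 'distributes' the square root over addition. The square root function does not distribute: sqrt(a + b) ≠ sqrt(a) + sqrt(b). In fact, sqrt(4 + 4) = sqrt(8) ≈ 2.8284, while sqrt(4) + sqrt(4) ≈ 4.0000.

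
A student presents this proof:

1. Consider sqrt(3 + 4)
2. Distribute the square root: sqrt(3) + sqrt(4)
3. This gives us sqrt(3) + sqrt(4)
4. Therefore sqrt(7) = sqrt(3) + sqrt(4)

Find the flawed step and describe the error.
Step 2: Distribute the square root: sqrt(3) + sqrt(4)

Step 2 incorrectly 'distributes' the square root over addition. The square root function does not distribute: sqrt(a + b) ≠ sqrt(a) + sqrt(b). In fact, sqrt(3 + 4) = sqrt(7) ≈ 2.6458, while sqrt(3) + sqrt(4) ≈ 3.7321.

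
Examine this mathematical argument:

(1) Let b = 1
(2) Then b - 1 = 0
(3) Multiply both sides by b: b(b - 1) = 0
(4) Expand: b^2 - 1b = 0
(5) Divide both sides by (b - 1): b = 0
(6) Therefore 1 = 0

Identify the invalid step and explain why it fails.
Step 5: Divide both sides by (b - 1): b = 0

Step 5 divides both sides by (b - 1). However, since b = 1, we have (b - 1) = 0. Division by zero is undefined, making this step invalid.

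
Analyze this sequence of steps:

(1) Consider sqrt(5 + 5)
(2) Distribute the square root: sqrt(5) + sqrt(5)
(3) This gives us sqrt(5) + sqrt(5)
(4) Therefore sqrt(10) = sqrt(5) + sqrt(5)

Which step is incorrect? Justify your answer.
Step 2: Distribute the square root: sqrt(5) + sqrt(5)

Step 2 incorrectly 'distributes' the square root over addition. The square root function does not distribute: sqrt(a + b) ≠ sqrt(a) + sqrt(b). In fact, sqrt(5 + 5) = sqrt(10) ≈ 3.1623, while sqrt(5) + sqrt(5) ≈ 4.4721.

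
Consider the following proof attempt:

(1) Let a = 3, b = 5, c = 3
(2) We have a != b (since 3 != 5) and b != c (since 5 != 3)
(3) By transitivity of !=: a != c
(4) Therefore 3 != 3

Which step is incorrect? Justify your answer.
Step 3: By transitivity of !=: a != c

Step 3 incorrectly applies transitivity to the '!=' relation. Transitivity states: if a R b and b R c, then a R c. However, '!=' is not transitive. Counterexample: 3 != 5 and 5 != 3, but 3 = 3 (both equal 3). Transitivity holds for relations like <, <=, =, but not for !=.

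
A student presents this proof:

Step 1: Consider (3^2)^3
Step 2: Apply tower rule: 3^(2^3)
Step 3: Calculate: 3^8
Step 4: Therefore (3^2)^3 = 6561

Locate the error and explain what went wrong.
Step 2: Apply tower rule: 3^(2^3)

Step 2 incorrectly states that (a^b)^c = a^(b^c). The correct rule is (a^b)^c = a^(b×c). The actual value is (3^2)^3 = 3^6 = 729, not 3^8 = 6561.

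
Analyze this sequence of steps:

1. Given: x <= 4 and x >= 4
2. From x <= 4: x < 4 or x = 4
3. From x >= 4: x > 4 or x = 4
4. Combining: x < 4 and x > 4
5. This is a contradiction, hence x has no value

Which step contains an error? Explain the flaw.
Step 4: Combining: x < 4 and x > 4

Step 4 incorrectly combines the conditions. From x <= 4 and x >= 4, the intersection is x = 4. The error treats the 'or' cases as 'and' requirements. The correct conclusion is that x = 4 is the unique solution, not that no solution exists.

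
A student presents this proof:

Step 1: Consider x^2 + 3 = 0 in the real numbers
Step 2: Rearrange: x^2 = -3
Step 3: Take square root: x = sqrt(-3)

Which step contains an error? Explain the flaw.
Step 3: Take square root: x = sqrt(-3)

Step 3 takes the square root of -3, which is negative. In the real number system, the square root of a negative number is undefined. The equation x^2 + 3 = 0 has no real solutions. Square roots of negative numbers only exist in the complex numbers.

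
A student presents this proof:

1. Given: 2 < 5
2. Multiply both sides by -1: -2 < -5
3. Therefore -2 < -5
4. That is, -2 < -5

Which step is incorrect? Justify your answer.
Step 2: Multiply both sides by -1: -2 < -5

Step 2 multiplies both sides by -1 but fails to reverse the inequality sign. When multiplying (or dividing) an inequality by a negative number, the direction must be reversed. Since 2 < 5, we should get -2 > -5, i.e., -2 > -5.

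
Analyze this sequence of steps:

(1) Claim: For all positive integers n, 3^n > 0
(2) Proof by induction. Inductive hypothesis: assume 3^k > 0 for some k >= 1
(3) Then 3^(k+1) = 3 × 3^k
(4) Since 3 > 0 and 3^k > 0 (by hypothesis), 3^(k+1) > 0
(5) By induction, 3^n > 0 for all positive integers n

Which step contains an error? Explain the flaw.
Step 5: By induction, 3^n > 0 for all positive integers n

Step 5 concludes the proof by induction, but no base case was ever established. A valid induction proof requires: (1) a base case proving 3^1 > 0, and (2) an inductive step showing IF 3^k > 0 THEN 3^(k+1) > 0. Steps 2-4 correctly establish the inductive step, but without the base case the conclusion in step 5 does not follow.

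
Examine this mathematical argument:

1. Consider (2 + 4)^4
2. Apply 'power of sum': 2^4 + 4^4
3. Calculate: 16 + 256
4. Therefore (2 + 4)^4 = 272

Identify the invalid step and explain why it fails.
Step 2: Apply 'power of sum': 2^4 + 4^4

Step 2 incorrectly applies a non-existent rule '(a+b)^n = a^n + b^n'. This is false in general. The correct expansion uses the binomial theorem. The actual value is (2 + 4)^4 = 6^4 = 1296, not 272.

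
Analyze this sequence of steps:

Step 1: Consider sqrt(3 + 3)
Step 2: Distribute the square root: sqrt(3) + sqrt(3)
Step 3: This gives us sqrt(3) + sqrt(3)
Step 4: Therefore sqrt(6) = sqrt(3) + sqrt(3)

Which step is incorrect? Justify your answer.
Step 2: Distribute the square root: sqrt(3) + sqrt(3)

Step 2 incorrectly 'distributes' the square root over addition. The square root function does not distribute: sqrt(a + b) ≠ sqrt(a) + sqrt(b). In fact, sqrt(3 + 3) = sqrt(6) ≈ 2.4495, while sqrt(3) + sqrt(3) ≈ 3.4641.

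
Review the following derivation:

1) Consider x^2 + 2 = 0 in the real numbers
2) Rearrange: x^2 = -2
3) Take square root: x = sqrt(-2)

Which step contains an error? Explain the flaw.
Step 3: Take square root: x = sqrt(-2)

Step 3 takes the square root of -2, which is negative. In the real number system, the square root of a negative number is undefined. The equation x^2 + 2 = 0 has no real solutions. Square roots of negative numbers only exist in the complex numbers.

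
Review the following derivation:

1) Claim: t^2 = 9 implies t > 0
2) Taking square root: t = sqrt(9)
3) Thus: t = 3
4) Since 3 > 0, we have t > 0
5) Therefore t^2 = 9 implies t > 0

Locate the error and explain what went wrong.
Step 2: Taking square root: t = sqrt(9)

Step 2 takes the square root and assumes the positive root only. The equation t^2 = 9 actually has two solutions: t = 3 and t = -3. The proof silently assumes t > 0 without justification, then uses this assumption to conclude t > 0, which is circular. The counterexample t = -3 shows the claim is false.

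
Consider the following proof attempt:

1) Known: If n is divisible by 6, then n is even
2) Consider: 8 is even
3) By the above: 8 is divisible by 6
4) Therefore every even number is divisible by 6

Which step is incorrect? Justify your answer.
Step 3: By the above: 8 is divisible by 6

Step 3 commits the fallacy of affirming the consequent. The known fact 'divisible by 6 → even' does NOT imply 'even → divisible by 6'. That would be the converse, which is false. For example, 8 is even but 8 ÷ 6 = 1.33, which is not an integer.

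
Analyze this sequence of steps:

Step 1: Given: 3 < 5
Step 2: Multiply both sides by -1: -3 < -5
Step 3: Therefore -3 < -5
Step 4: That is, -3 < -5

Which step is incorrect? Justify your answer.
Step 2: Multiply both sides by -1: -3 < -5

Step 2 multiplies both sides by -1 but fails to reverse the inequality sign. When multiplying (or dividing) an inequality by a negative number, the direction must be reversed. Since 3 < 5, we should get -3 > -5, i.e., -3 > -5.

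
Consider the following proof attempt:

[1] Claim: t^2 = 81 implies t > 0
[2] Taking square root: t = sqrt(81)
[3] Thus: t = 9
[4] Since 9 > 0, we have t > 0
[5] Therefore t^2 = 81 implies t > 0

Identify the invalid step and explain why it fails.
Step 2: Taking square root: t = sqrt(81)

Step 2 takes the square root and assumes the positive root only. The equation t^2 = 81 actually has two solutions: t = 9 and t = -9. The proof silently assumes t > 0 without justification, then uses this assumption to conclude t > 0, which is circular. The counterexample t = -9 shows the claim is false.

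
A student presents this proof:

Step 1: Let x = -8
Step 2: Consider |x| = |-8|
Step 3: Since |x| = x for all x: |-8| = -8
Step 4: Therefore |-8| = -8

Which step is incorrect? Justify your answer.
Step 3: Since |x| = x for all x: |-8| = -8

Step 3 incorrectly states that |x| = x for all x. The correct definition is |x| = x when x >= 0, and |x| = -x when x < 0. Since -8 < 0, we have |-8| = -(-8) = 8, not -8.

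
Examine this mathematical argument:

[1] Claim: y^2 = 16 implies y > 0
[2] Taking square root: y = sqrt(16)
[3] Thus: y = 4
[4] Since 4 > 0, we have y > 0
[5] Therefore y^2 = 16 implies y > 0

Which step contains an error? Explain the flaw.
Step 2: Taking square root: y = sqrt(16)

Step 2 takes the square root and assumes the positive root only. The equation y^2 = 16 actually has two solutions: y = 4 and y = -4. The proof silently assumes y > 0 without justification, then uses this assumption to conclude y > 0, which is circular. The counterexample y = -4 shows the claim is false.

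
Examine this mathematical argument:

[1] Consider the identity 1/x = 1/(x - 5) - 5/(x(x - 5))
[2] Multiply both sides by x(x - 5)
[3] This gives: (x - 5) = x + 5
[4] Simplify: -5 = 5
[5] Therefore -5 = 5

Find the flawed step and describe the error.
Step 3: This gives: (x - 5) = x + 5

Step 3 makes a sign error when clearing denominators. Multiplying -5/(x(x - 5)) by x(x - 5) gives -5, not +5. The correct result is (x - 5) = x - 5, which is trivially true, not (x - 5) = x + 5. (Step 1 is a valid identity: 1/(x - 5) - 5/(x(x - 5)) = (x - 5)/(x(x - 5)) = 1/x.)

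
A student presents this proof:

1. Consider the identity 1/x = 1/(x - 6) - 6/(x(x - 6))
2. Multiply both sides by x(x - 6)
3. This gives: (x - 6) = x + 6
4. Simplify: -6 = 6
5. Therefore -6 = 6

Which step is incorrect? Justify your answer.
Step 3: This gives: (x - 6) = x + 6

Step 3 makes a sign error when clearing denominators. Multiplying -6/(x(x - 6)) by x(x - 6) gives -6, not +6. The correct result is (x - 6) = x - 6, which is trivially true, not (x - 6) = x + 6. (Step 1 is a valid identity: 1/(x - 6) - 6/(x(x - 6)) = (x - 6)/(x(x - 6)) = 1/x.)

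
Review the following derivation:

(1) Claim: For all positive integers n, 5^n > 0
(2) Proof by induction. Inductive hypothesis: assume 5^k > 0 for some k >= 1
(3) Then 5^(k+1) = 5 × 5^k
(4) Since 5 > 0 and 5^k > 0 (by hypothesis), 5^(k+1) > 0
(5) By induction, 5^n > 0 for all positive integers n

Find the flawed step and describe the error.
Step 5: By induction, 5^n > 0 for all positive integers n

Step 5 concludes the proof by induction, but no base case was ever established. A valid induction proof requires: (1) a base case proving 5^1 > 0, and (2) an inductive step showing IF 5^k > 0 THEN 5^(k+1) > 0. Steps 2-4 correctly establish the inductive step, but without the base case the conclusion in step 5 does not follow.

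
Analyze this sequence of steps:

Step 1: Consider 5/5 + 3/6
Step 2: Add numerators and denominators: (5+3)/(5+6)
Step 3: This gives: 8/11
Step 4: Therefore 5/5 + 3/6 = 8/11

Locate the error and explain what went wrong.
Step 2: Add numerators and denominators: (5+3)/(5+6)

Step 2 incorrectly adds fractions by separately adding numerators and denominators. This is wrong. The correct method requires a common denominator: 5/5 + 3/6 = (5×6 + 3×5)/(5×6) = 45/30 = 3/2. The method used gives 8/11, which is different.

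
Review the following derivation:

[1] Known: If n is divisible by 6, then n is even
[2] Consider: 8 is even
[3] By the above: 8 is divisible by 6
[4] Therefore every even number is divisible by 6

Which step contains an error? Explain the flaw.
Step 3: By the above: 8 is divisible by 6

Step 3 commits the fallacy of affirming the consequent. The known fact 'divisible by 6 → even' does NOT imply 'even → divisible by 6'. That would be the converse, which is false. For example, 8 is even but 8 ÷ 6 = 1.33, which is not an integer.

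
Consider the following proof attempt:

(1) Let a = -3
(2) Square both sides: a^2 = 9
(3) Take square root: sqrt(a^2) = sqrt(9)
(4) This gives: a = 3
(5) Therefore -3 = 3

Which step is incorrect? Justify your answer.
Step 4: This gives: a = 3

Step 4 incorrectly states that sqrt(a^2) = a. The correct identity is sqrt(a^2) = |a|. Since a = -3 < 0, we have sqrt(a^2) = |-3| = 3, not a = -3.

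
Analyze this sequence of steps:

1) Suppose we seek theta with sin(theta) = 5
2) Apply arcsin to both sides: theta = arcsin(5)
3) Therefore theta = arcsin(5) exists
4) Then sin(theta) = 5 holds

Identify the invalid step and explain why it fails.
Step 2: Apply arcsin to both sides: theta = arcsin(5)

Step 2 applies arcsin to 5. However, arcsin(x) is only defined for x in [-1, 1] because sin(theta) can only produce values in that range. Since |5| > 1, arcsin(5) is undefined. There is no angle whose sine equals 5.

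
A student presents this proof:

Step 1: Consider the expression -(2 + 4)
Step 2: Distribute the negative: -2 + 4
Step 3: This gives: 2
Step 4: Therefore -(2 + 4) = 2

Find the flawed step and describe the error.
Step 2: Distribute the negative: -2 + 4

Step 2 incorrectly distributes the negative sign. The correct distribution is -(2 + 4) = -2 - 4 = -6. The negative must be applied to both terms, not just the first. The error treats -(2 + 4) as -2 + 4, which equals 2 instead of -6.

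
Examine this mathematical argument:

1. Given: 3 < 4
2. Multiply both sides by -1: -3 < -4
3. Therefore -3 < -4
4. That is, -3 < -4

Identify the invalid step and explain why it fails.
Step 2: Multiply both sides by -1: -3 < -4

Step 2 multiplies both sides by -1 but fails to reverse the inequality sign. When multiplying (or dividing) an inequality by a negative number, the direction must be reversed. Since 3 < 4, we should get -3 > -4, i.e., -3 > -4.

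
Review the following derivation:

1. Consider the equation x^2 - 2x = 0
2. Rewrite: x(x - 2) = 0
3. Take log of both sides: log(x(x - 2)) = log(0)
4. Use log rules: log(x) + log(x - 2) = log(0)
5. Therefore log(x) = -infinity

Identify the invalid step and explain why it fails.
Step 3: Take log of both sides: log(x(x - 2)) = log(0)

Step 3 takes the logarithm of both sides, resulting in log(0) on the right side. The logarithm is only defined for positive numbers; log(0) is undefined (approaches negative infinity). This operation is invalid.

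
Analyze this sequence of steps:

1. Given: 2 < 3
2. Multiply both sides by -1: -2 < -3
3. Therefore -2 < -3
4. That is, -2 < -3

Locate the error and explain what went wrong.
Step 2: Multiply both sides by -1: -2 < -3

Step 2 multiplies both sides by -1 but fails to reverse the inequality sign. When multiplying (or dividing) an inequality by a negative number, the direction must be reversed. Since 2 < 3, we should get -2 > -3, i.e., -2 > -3.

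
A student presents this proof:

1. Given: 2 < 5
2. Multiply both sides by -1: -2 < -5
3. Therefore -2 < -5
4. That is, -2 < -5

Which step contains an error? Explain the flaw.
Step 2: Multiply both sides by -1: -2 < -5

Step 2 multiplies both sides by -1 but fails to reverse the inequality sign. When multiplying (or dividing) an inequality by a negative number, the direction must be reversed. Since 2 < 5, we should get -2 > -5, i.e., -2 > -5.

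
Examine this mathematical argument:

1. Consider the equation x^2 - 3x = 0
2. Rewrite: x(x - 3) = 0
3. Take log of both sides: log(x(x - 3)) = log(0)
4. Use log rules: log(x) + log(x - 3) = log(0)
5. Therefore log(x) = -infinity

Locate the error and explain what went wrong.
Step 3: Take log of both sides: log(x(x - 3)) = log(0)

Step 3 takes the logarithm of both sides, resulting in log(0) on the right side. The logarithm is only defined for positive numbers; log(0) is undefined (approaches negative infinity). This operation is invalid.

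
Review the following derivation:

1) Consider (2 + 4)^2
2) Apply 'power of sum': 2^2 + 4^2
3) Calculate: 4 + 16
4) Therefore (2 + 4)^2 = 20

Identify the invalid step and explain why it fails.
Step 2: Apply 'power of sum': 2^2 + 4^2

Step 2 incorrectly applies a non-existent rule '(a+b)^n = a^n + b^n'. This is false in general. The correct expansion uses the binomial theorem. The actual value is (2 + 4)^2 = 6^2 = 36, not 20.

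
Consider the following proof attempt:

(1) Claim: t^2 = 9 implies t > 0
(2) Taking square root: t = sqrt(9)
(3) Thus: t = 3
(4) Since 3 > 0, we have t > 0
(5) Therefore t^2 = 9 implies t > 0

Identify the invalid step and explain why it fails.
Step 2: Taking square root: t = sqrt(9)

Step 2 takes the square root and assumes the positive root only. The equation t^2 = 9 actually has two solutions: t = 3 and t = -3. The proof silently assumes t > 0 without justification, then uses this assumption to conclude t > 0, which is circular. The counterexample t = -3 shows the claim is false.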